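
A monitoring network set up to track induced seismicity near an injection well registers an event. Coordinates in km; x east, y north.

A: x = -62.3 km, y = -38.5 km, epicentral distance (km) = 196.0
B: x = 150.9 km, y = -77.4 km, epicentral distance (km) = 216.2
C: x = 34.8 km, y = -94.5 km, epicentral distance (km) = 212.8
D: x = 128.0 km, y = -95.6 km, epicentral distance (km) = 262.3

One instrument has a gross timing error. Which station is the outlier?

Solve using three stations at a time. Using A, B, C (subtract circle equations pairwise → linear system) gives (x, y) ≈ (56.7, 116.9).
Distances from that point to each station vs reported:
  A: calculated 195.8 vs reported 196.0 → residual 0.2 km
  B: calculated 216.0 vs reported 216.2 → residual 0.2 km
  C: calculated 212.6 vs reported 212.8 → residual 0.2 km
  D: calculated 224.2 vs reported 262.3 → residual 38.1 km
A, B, C are mutually consistent (residuals ≈ 0); D is off by 38.1 km.

D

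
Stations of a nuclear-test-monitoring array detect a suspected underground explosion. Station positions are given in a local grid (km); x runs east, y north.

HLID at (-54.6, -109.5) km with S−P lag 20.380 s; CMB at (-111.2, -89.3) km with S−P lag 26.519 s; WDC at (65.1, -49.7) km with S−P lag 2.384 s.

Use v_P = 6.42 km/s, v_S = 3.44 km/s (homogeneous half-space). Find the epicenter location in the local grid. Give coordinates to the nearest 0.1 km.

(78.6, -38.3)

Distance from S−P lag: d = Δt · v_P v_S / (v_P − v_S) = Δt · (6.42·3.44)/(6.42−3.44) ≈ 7.4110·Δt.
So d_HLID = 151.04, d_CMB = 196.53, d_WDC = 17.67 km.
Circle about each station: (x + 54.6)² + (y + 109.5)² = 151.04²; (x + 111.2)² + (y + 89.3)² = 196.53²; (x − 65.1)² + (y + 49.7)² = 17.67².
Subtracting the HLID equation from the CMB and WDC equations removes the quadratic terms:
-113.2 x + 40.4 y = -10442.44
239.4 x + 119.6 y = 14237.54
Solving the 2×2 system: x ≈ 78.6, y ≈ -38.3 km.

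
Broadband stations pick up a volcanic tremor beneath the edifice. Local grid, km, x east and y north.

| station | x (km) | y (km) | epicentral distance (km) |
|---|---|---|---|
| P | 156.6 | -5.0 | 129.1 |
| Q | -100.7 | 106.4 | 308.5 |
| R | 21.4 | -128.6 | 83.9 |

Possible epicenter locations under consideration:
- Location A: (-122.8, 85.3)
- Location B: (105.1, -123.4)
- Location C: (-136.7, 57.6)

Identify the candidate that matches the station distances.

For each candidate, compare |candidate − station| to the reported distance:
Location A: residuals P 164.5, Q 277.9, R 174.1 → max 277.9 km
Location B: residuals P 0.0, Q 0.0, R 0.0 → max 0.0 km
Location C: residuals P 170.8, Q 247.9, R 160.4 → max 247.9 km
Only Location B has all residuals ≈ 0.

Location B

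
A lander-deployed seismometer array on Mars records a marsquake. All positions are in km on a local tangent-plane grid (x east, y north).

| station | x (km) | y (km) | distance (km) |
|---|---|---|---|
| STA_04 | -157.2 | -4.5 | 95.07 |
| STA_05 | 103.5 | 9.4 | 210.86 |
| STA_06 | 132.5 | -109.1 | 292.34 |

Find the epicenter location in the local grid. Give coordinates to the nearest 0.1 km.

x ≈ -98.4 km, y ≈ 70.2 km

Circle about each station: (x + 157.2)² + (y + 4.5)² = 95.07²; (x − 103.5)² + (y − 9.4)² = 210.86²; (x − 132.5)² + (y + 109.1)² = 292.34².
Subtracting the STA_04 equation from the STA_05 and STA_06 equations removes the quadratic terms:
521.4 x + 27.8 y = -49355.11
579.4 x − 209.2 y = -71697.40
Solving the 2×2 system: x ≈ -98.4, y ≈ 70.2 km.
Check against STA_04 (with the unrounded x, y): √((x + 157.2)²+(y + 4.5)²) = 95.06 ≈ 95.07 km. ✓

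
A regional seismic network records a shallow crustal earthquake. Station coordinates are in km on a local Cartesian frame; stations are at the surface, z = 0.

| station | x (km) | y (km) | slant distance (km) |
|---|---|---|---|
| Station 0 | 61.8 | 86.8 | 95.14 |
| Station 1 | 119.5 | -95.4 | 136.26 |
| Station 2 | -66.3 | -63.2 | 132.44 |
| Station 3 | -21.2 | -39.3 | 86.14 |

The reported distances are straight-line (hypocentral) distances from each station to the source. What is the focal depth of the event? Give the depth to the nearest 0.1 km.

z ≈ 43.2 km

Each station gives a sphere (x−x_i)² + (y−y_i)² + z² = d_i² (stations at z=0).
Subtracting the Station 0 sphere from Station 1 and Station 2: z² cancels, leaving linear equations in x and y:
115.4 x − 364.4 y = 2512.76
-256.2 x − 300.0 y = -11452.28
Solving: x ≈ 38.499, y ≈ 5.296 km (keep extra digits for the depth step; rounded: 38.5, 5.3).
Then from the Station 0 sphere: z² = 95.14² − (x − 61.8)² − (y − 86.8)² with x = 38.499, y = 5.296, so z ≈ 43.195 ≈ 43.2 km.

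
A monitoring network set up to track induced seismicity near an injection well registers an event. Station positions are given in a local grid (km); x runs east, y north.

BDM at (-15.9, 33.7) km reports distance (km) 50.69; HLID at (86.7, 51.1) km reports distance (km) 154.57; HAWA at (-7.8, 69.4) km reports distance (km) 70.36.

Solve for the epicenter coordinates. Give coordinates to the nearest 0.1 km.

Circle about each station: (x + 15.9)² + (y − 33.7)² = 50.69²; (x − 86.7)² + (y − 51.1)² = 154.57²; (x + 7.8)² + (y − 69.4)² = 70.36².
Subtracting pairs of circle equations eliminates x²+y² and gives linear equations (the radical axes):
205.2 x + 34.8 y = -12582.81
16.2 x + 71.4 y = 1107.65
Solving the 2×2 system: x ≈ -66.5, y ≈ 30.6 km.

-66.5 km east, 30.6 km north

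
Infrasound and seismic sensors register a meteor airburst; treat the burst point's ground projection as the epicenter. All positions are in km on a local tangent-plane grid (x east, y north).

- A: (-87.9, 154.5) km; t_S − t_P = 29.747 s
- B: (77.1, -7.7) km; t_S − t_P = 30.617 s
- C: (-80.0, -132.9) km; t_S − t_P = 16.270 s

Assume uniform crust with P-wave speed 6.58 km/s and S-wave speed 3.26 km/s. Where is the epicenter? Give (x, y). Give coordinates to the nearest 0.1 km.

Distance from S−P lag: d = Δt · v_P v_S / (v_P − v_S) = Δt · (6.58·3.26)/(6.58−3.26) ≈ 6.4611·Δt.
So d_A = 192.20, d_B = 197.82, d_C = 105.12 km.
Circle about each station: (x + 87.9)² + (y − 154.5)² = 192.20²; (x − 77.1)² + (y + 7.7)² = 197.82²; (x + 80.0)² + (y + 132.9)² = 105.12².
Subtracting pairs of circle equations eliminates x²+y² and gives linear equations (the radical axes):
330.0 x − 324.4 y = -27784.87
15.8 x − 574.8 y = 18356.38
Solving the 2×2 system: x ≈ -118.8, y ≈ -35.2 km.
Check against A (with the unrounded x, y): √((x + 87.9)²+(y − 154.5)²) = 192.20 ≈ 192.20 km. ✓

-118.8 km east, -35.2 km north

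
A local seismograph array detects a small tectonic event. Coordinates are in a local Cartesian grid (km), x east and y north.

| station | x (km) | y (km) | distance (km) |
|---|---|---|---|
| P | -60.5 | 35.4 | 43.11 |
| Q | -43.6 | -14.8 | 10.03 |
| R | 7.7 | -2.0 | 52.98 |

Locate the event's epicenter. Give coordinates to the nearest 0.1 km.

-45.2 km east, -4.9 km north

Circle about each station: (x + 60.5)² + (y − 35.4)² = 43.11²; (x + 43.6)² + (y + 14.8)² = 10.03²; (x − 7.7)² + (y + 2.0)² = 52.98².
Subtracting the P equation from the Q and R equations removes the quadratic terms:
33.8 x − 100.4 y = -1035.54
136.4 x − 74.8 y = -5798.53
Solving the 2×2 system: x ≈ -45.2, y ≈ -4.9 km.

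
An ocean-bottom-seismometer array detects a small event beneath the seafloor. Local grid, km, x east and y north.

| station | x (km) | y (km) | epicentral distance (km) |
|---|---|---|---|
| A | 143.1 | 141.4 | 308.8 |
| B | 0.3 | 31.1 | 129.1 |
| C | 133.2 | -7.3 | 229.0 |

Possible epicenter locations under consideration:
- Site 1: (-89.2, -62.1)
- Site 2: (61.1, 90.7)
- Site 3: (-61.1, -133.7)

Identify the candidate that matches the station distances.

For each candidate, compare |candidate − station| to the reported distance:
Site 1: residuals A 0.0, B 0.1, C 0.1 → max 0.1 km
Site 2: residuals A 212.4, B 44.0, C 107.3 → max 212.4 km
Site 3: residuals A 33.8, B 46.8, C 2.8 → max 46.8 km
Only Site 1 has all residuals ≈ 0.

Site 1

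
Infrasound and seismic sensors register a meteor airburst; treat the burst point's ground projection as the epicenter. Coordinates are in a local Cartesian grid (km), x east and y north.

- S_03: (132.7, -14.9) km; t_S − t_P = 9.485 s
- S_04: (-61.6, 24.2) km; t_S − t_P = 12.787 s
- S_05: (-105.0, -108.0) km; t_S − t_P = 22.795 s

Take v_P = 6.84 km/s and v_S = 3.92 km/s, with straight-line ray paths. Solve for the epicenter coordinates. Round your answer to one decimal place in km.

Distance from S−P lag: d = Δt · v_P v_S / (v_P − v_S) = Δt · (6.84·3.92)/(6.84−3.92) ≈ 9.1825·Δt.
So d_S_03 = 87.10, d_S_04 = 117.42, d_S_05 = 209.31 km.
Circle about each station: (x − 132.7)² + (y + 14.9)² = 87.10²; (x + 61.6)² + (y − 24.2)² = 117.42²; (x + 105.0)² + (y + 108.0)² = 209.31².
Subtracting the S_03 equation from the S_04 and S_05 equations removes the quadratic terms:
-388.6 x + 78.2 y = -19652.15
-475.4 x − 186.2 y = -31366.57
Solving the 2×2 system: x ≈ 55.8, y ≈ 26.0 km.

55.8 km east, 26.0 km north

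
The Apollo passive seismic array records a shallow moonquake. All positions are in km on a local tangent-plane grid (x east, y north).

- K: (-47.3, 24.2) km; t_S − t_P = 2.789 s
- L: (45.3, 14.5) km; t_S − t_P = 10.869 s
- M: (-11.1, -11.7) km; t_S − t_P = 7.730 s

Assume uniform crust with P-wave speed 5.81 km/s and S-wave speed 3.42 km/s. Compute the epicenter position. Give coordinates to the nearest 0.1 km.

(-39.4, 46.0)

Distance from S−P lag: d = Δt · v_P v_S / (v_P − v_S) = Δt · (5.81·3.42)/(5.81−3.42) ≈ 8.3139·Δt.
So d_K = 23.19, d_L = 90.36, d_M = 64.27 km.
Circle about each station: (x + 47.3)² + (y − 24.2)² = 23.19²; (x − 45.3)² + (y − 14.5)² = 90.36²; (x + 11.1)² + (y + 11.7)² = 64.27².
Subtracting pairs of circle equations eliminates x²+y² and gives linear equations (the radical axes):
185.2 x − 19.4 y = -8187.74
72.4 x − 71.8 y = -6155.69
Solving the 2×2 system: x ≈ -39.4, y ≈ 46.0 km.
Check against K (with the unrounded x, y): √((x + 47.3)²+(y − 24.2)²) = 23.20 ≈ 23.19 km. ✓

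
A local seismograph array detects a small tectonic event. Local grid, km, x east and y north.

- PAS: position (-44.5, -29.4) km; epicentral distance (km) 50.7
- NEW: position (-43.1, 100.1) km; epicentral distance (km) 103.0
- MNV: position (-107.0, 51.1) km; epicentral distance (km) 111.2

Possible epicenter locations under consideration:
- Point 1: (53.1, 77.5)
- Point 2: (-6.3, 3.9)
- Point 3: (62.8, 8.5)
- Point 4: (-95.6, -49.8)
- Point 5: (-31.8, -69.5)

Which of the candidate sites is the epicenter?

Point 2

For each candidate, compare |candidate − station| to the reported distance:
Point 1: residuals PAS 94.1, NEW 4.2, MNV 51.1 → max 94.1 km
Point 2: residuals PAS 0.0, NEW 0.0, MNV 0.0 → max 0.0 km
Point 3: residuals PAS 63.1, NEW 37.0, MNV 63.9 → max 63.9 km
Point 4: residuals PAS 4.3, NEW 55.8, MNV 9.7 → max 55.8 km
Point 5: residuals PAS 8.6, NEW 67.0, MNV 30.9 → max 67.0 km
Only Point 2 has all residuals ≈ 0.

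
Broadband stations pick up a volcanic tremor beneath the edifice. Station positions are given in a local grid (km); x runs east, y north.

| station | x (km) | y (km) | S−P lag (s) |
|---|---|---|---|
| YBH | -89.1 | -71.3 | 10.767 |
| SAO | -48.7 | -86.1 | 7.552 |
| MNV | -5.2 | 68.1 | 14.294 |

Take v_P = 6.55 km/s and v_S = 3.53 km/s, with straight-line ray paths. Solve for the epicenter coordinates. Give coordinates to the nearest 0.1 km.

Distance from S−P lag: d = Δt · v_P v_S / (v_P − v_S) = Δt · (6.55·3.53)/(6.55−3.53) ≈ 7.6561·Δt.
So d_YBH = 82.43, d_SAO = 57.82, d_MNV = 109.44 km.
Circle about each station: (x + 89.1)² + (y + 71.3)² = 82.43²; (x + 48.7)² + (y + 86.1)² = 57.82²; (x + 5.2)² + (y − 68.1)² = 109.44².
Subtracting the YBH equation from the SAO and MNV equations removes the quadratic terms:
80.8 x − 29.6 y = 213.95
167.8 x + 278.8 y = -13540.26
Solving the 2×2 system: x ≈ -12.4, y ≈ -41.1 km.

(-12.4, -41.1)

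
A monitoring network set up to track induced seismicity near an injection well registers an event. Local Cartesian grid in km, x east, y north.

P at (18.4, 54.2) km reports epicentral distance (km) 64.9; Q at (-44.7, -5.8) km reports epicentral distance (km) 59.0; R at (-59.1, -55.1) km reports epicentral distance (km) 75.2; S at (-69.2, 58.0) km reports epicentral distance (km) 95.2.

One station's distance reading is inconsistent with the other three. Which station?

Solve using three stations at a time. Using P, R, S (subtract circle equations pairwise → linear system) gives (x, y) ≈ (-0.5, -7.9).
Distances from that point to each station vs reported:
  P: calculated 64.9 vs reported 64.9 → residual 0.0 km
  Q: calculated 44.3 vs reported 59.0 → residual 14.7 km
  R: calculated 75.2 vs reported 75.2 → residual 0.0 km
  S: calculated 95.2 vs reported 95.2 → residual 0.0 km
P, R, S are mutually consistent (residuals ≈ 0); Q is off by 14.7 km.

Q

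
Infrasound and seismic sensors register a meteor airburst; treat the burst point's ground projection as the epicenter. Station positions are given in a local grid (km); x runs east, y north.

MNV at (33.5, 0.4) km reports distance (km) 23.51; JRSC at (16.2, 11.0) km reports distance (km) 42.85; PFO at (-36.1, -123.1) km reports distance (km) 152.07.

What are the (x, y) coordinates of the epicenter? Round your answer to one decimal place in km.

Circle about each station: (x − 33.5)² + (y − 0.4)² = 23.51²; (x − 16.2)² + (y − 11.0)² = 42.85²; (x + 36.1)² + (y + 123.1)² = 152.07².
Subtracting pairs of circle equations eliminates x²+y² and gives linear equations (the radical axes):
-34.6 x + 21.2 y = -2022.37
-139.2 x − 247.0 y = -7238.15
Solving the 2×2 system: x ≈ 56.8, y ≈ -2.7 km.

56.8 km east, -2.7 km north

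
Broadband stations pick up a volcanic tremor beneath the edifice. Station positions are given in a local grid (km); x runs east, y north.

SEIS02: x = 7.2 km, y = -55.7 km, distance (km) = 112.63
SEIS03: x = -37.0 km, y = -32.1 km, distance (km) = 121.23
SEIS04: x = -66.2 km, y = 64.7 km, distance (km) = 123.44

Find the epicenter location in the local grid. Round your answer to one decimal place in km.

55.8 km east, 45.9 km north

Circle about each station: (x − 7.2)² + (y + 55.7)² = 112.63²; (x + 37.0)² + (y + 32.1)² = 121.23²; (x + 66.2)² + (y − 64.7)² = 123.44².
Subtracting pairs of circle equations eliminates x²+y² and gives linear equations (the radical axes):
-88.4 x + 47.2 y = -2766.12
-146.8 x + 240.8 y = 2862.28
Solving the 2×2 system: x ≈ 55.8, y ≈ 45.9 km.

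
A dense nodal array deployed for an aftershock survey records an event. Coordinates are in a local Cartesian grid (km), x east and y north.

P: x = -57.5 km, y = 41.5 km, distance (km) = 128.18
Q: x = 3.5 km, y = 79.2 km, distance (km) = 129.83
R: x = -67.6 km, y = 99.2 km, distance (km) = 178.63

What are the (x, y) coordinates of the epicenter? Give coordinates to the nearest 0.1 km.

35.6 km east, -46.6 km north

Circle about each station: (x + 57.5)² + (y − 41.5)² = 128.18²; (x − 3.5)² + (y − 79.2)² = 129.83²; (x + 67.6)² + (y − 99.2)² = 178.63².
Subtracting the P equation from the Q and R equations removes the quadratic terms:
122.0 x + 75.4 y = 830.67
-20.2 x + 115.4 y = -6096.66
Solving the 2×2 system: x ≈ 35.6, y ≈ -46.6 km.
Check against P (with the unrounded x, y): √((x + 57.5)²+(y − 41.5)²) = 128.18 ≈ 128.18 km. ✓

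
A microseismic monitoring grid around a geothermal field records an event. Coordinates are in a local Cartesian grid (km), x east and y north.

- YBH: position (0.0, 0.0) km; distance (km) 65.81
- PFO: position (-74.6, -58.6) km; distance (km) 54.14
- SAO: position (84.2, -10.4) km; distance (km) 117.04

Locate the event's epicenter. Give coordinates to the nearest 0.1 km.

-20.6 km east, -62.5 km north

Circle about each station: x² + y² = 65.81²; (x + 74.6)² + (y + 58.6)² = 54.14²; (x − 84.2)² + (y + 10.4)² = 117.04².
Subtracting the YBH equation from the PFO and SAO equations removes the quadratic terms:
-149.2 x − 117.2 y = 10398.94
168.4 x − 20.8 y = -2169.61
Solving the 2×2 system: x ≈ -20.6, y ≈ -62.5 km.
Check against YBH (with the unrounded x, y): √(x²+y²) = 65.81 ≈ 65.81 km. ✓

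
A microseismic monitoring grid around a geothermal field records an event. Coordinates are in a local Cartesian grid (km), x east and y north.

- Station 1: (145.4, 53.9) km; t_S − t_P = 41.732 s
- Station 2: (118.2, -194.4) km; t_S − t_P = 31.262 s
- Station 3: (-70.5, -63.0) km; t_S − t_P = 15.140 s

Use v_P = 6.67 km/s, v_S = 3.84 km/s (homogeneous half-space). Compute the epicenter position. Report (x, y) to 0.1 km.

-163.1 km east, -164.0 km north

Distance from S−P lag: d = Δt · v_P v_S / (v_P − v_S) = Δt · (6.67·3.84)/(6.67−3.84) ≈ 9.0505·Δt.
So d_Station 1 = 377.69, d_Station 2 = 282.94, d_Station 3 = 137.02 km.
Circle about each station: (x − 145.4)² + (y − 53.9)² = 377.69²; (x − 118.2)² + (y + 194.4)² = 282.94²; (x + 70.5)² + (y + 63.0)² = 137.02².
Subtracting the Station 1 equation from the Station 2 and Station 3 equations removes the quadratic terms:
-54.4 x − 496.6 y = 90310.92
-431.8 x − 233.8 y = 108768.14
Solving the 2×2 system: x ≈ -163.1, y ≈ -164.0 km.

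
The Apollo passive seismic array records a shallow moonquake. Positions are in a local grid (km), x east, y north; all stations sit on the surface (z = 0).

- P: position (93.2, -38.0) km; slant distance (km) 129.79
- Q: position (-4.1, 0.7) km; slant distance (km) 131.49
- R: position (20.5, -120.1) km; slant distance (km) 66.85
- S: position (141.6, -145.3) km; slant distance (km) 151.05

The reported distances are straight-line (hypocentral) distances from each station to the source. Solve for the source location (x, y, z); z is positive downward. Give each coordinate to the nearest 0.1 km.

Each station gives a sphere (x−x_i)² + (y−y_i)² + z² = d_i² (stations at z=0).
Subtracting the P sphere from Q and R: z² cancels, leaving linear equations in x and y:
-194.6 x + 77.4 y = -10557.12
-145.4 x − 164.2 y = 17090.54
Solving: x ≈ 9.505, y ≈ -112.500 km (keep extra digits for the depth step; rounded: 9.5, -112.5).
Then from the P sphere: z² = 129.79² − (x − 93.2)² − (y + 38.0)² with x = 9.505, y = -112.500, so z ≈ 65.501 ≈ 65.5 km.

(9.5, -112.5, 65.5)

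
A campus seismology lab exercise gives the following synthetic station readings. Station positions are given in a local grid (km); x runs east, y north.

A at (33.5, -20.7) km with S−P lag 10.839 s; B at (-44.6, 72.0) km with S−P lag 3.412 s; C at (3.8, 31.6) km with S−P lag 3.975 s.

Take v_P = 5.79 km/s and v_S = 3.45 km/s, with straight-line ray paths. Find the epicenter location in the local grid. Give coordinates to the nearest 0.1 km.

Distance from S−P lag: d = Δt · v_P v_S / (v_P − v_S) = Δt · (5.79·3.45)/(5.79−3.45) ≈ 8.5365·Δt.
So d_A = 92.53, d_B = 29.13, d_C = 33.93 km.
Circle about each station: (x − 33.5)² + (y + 20.7)² = 92.53²; (x + 44.6)² + (y − 72.0)² = 29.13²; (x − 3.8)² + (y − 31.6)² = 33.93².
Subtracting the A equation from the B and C equations removes the quadratic terms:
-156.2 x + 185.4 y = 13335.66
-59.4 x + 104.6 y = 6872.82
Solving the 2×2 system: x ≈ -22.7, y ≈ 52.8 km.
Check against A (with the unrounded x, y): √((x − 33.5)²+(y + 20.7)²) = 92.53 ≈ 92.53 km. ✓

(-22.7, 52.8)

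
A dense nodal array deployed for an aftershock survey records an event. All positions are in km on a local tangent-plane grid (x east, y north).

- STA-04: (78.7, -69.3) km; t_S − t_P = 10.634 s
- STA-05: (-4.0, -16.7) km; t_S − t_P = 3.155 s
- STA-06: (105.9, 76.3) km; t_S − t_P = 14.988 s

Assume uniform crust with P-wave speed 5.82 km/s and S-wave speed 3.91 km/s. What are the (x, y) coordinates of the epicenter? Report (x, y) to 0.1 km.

x ≈ -40.4 km, y ≈ -26.1 km

Distance from S−P lag: d = Δt · v_P v_S / (v_P − v_S) = Δt · (5.82·3.91)/(5.82−3.91) ≈ 11.9142·Δt.
So d_STA-04 = 126.70, d_STA-05 = 37.59, d_STA-06 = 178.57 km.
Circle about each station: (x − 78.7)² + (y + 69.3)² = 126.70²; (x + 4.0)² + (y + 16.7)² = 37.59²; (x − 105.9)² + (y − 76.3)² = 178.57².
Subtracting pairs of circle equations eliminates x²+y² and gives linear equations (the radical axes):
-165.4 x + 105.2 y = 3938.59
54.4 x + 291.2 y = -9794.03
Solving the 2×2 system: x ≈ -40.4, y ≈ -26.1 km.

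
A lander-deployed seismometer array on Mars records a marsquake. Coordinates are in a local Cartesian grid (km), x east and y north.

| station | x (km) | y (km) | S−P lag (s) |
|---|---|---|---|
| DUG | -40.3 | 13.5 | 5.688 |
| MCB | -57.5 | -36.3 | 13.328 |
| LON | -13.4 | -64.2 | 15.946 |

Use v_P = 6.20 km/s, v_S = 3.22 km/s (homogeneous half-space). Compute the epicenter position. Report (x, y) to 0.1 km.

(-15.7, 42.6)

Distance from S−P lag: d = Δt · v_P v_S / (v_P − v_S) = Δt · (6.20·3.22)/(6.20−3.22) ≈ 6.6993·Δt.
So d_DUG = 38.11, d_MCB = 89.29, d_LON = 106.83 km.
Circle about each station: (x + 40.3)² + (y − 13.5)² = 38.11²; (x + 57.5)² + (y + 36.3)² = 89.29²; (x + 13.4)² + (y + 64.2)² = 106.83².
Subtracting pairs of circle equations eliminates x²+y² and gives linear equations (the radical axes):
-34.4 x − 99.6 y = -3702.73
53.8 x − 155.4 y = -7465.42
Solving the 2×2 system: x ≈ -15.7, y ≈ 42.6 km.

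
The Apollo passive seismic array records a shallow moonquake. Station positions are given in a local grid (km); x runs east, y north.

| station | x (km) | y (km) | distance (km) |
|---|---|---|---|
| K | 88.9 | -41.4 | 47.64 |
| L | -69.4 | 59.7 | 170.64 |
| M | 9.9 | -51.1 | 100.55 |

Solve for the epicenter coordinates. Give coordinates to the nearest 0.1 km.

x ≈ 92.6 km, y ≈ 6.1 km

Circle about each station: (x − 88.9)² + (y + 41.4)² = 47.64²; (x + 69.4)² + (y − 59.7)² = 170.64²; (x − 9.9)² + (y + 51.1)² = 100.55².
Subtracting the K equation from the L and M equations removes the quadratic terms:
-316.6 x + 202.2 y = -28085.16
-158.0 x − 19.4 y = -14748.68
Solving the 2×2 system: x ≈ 92.6, y ≈ 6.1 km.
Check against K (with the unrounded x, y): √((x − 88.9)²+(y + 41.4)²) = 47.63 ≈ 47.64 km. ✓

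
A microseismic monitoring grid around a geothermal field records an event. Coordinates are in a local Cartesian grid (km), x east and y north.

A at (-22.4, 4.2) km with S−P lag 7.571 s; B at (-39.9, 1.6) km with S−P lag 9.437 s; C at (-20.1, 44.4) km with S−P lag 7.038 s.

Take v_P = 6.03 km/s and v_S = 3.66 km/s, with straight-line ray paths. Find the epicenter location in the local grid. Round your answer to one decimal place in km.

43.6 km east, 29.0 km north

Distance from S−P lag: d = Δt · v_P v_S / (v_P − v_S) = Δt · (6.03·3.66)/(6.03−3.66) ≈ 9.3122·Δt.
So d_A = 70.50, d_B = 87.88, d_C = 65.54 km.
Circle about each station: (x + 22.4)² + (y − 4.2)² = 70.50²; (x + 39.9)² + (y − 1.6)² = 87.88²; (x + 20.1)² + (y − 44.4)² = 65.54².
Subtracting the A equation from the B and C equations removes the quadratic terms:
-35.0 x − 5.2 y = -1677.47
4.6 x + 80.4 y = 2530.73
Solving the 2×2 system: x ≈ 43.6, y ≈ 29.0 km.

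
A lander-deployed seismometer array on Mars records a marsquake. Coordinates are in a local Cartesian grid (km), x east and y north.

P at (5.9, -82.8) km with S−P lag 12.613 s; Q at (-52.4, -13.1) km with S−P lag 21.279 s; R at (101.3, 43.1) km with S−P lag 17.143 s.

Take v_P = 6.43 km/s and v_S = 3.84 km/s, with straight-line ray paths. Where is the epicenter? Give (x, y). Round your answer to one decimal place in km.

x ≈ 120.5 km, y ≈ -119.2 km

Distance from S−P lag: d = Δt · v_P v_S / (v_P − v_S) = Δt · (6.43·3.84)/(6.43−3.84) ≈ 9.5333·Δt.
So d_P = 120.24, d_Q = 202.86, d_R = 163.43 km.
Circle about each station: (x − 5.9)² + (y + 82.8)² = 120.24²; (x + 52.4)² + (y + 13.1)² = 202.86²; (x − 101.3)² + (y − 43.1)² = 163.43².
Subtracting the P equation from the Q and R equations removes the quadratic terms:
-116.6 x + 139.4 y = -30667.80
190.8 x + 251.8 y = -7023.06
Solving the 2×2 system: x ≈ 120.5, y ≈ -119.2 km.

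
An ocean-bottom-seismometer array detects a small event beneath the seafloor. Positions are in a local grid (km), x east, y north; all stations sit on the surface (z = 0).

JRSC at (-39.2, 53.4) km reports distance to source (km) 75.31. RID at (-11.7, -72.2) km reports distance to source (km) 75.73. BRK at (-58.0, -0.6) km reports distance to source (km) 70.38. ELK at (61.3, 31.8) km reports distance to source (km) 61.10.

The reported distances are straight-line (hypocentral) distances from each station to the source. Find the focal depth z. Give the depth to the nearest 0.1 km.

Each station gives a sphere (x−x_i)² + (y−y_i)² + z² = d_i² (stations at z=0).
Subtracting the JRSC sphere from RID and BRK: z² cancels, leaving linear equations in x and y:
55.0 x − 251.2 y = 898.09
-37.6 x − 108.0 y = -305.59
Solving: x ≈ 11.294, y ≈ -1.102 km (keep extra digits for the depth step; rounded: 11.3, -1.1).
Then from the JRSC sphere: z² = 75.31² − (x + 39.2)² − (y − 53.4)² with x = 11.294, y = -1.102, so z ≈ 12.308 ≈ 12.3 km.

z ≈ 12.3 km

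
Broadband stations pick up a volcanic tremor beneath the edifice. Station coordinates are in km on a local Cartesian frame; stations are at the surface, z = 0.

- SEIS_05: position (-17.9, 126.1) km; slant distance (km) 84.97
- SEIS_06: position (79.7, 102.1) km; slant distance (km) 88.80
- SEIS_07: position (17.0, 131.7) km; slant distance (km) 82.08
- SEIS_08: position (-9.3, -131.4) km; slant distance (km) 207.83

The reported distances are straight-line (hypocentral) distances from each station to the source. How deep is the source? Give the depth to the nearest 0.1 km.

depth ≈ 52.0 km

Each station gives a sphere (x−x_i)² + (y−y_i)² + z² = d_i² (stations at z=0).
Subtracting the SEIS_05 sphere from SEIS_06 and SEIS_07: z² cancels, leaving linear equations in x and y:
195.2 x − 48.0 y = -110.66
69.8 x + 11.2 y = 1895.04
Solving: x ≈ 16.205, y ≈ 68.207 km (keep extra digits for the depth step; rounded: 16.2, 68.2).
Then from the SEIS_05 sphere: z² = 84.97² − (x + 17.9)² − (y − 126.1)² with x = 16.205, y = 68.207, so z ≈ 52.011 ≈ 52.0 km.
Check against SEIS_08 (with the unrounded solution): distance 207.84 ≈ 207.83 km. ✓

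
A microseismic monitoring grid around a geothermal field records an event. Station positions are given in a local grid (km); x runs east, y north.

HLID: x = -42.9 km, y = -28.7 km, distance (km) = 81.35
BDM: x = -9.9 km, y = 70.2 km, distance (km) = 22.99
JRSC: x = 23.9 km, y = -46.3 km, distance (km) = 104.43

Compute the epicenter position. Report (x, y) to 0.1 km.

(-18.8, 49.0)

Circle about each station: (x + 42.9)² + (y + 28.7)² = 81.35²; (x + 9.9)² + (y − 70.2)² = 22.99²; (x − 23.9)² + (y + 46.3)² = 104.43².
Subtracting the HLID equation from the BDM and JRSC equations removes the quadratic terms:
66.0 x + 197.8 y = 8451.23
133.6 x − 35.2 y = -4237.00
Solving the 2×2 system: x ≈ -18.8, y ≈ 49.0 km.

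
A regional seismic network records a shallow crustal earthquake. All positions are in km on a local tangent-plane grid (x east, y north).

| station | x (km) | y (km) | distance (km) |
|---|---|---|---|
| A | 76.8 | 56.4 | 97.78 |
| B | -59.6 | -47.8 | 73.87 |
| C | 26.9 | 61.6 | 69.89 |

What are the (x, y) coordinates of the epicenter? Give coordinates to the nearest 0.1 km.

Circle about each station: (x − 76.8)² + (y − 56.4)² = 97.78²; (x + 59.6)² + (y + 47.8)² = 73.87²; (x − 26.9)² + (y − 61.6)² = 69.89².
Subtracting the A equation from the B and C equations removes the quadratic terms:
-272.8 x − 208.4 y = 861.95
-99.8 x + 10.4 y = 115.29
Solving the 2×2 system: x ≈ -1.4, y ≈ -2.3 km.

-1.4 km east, -2.3 km north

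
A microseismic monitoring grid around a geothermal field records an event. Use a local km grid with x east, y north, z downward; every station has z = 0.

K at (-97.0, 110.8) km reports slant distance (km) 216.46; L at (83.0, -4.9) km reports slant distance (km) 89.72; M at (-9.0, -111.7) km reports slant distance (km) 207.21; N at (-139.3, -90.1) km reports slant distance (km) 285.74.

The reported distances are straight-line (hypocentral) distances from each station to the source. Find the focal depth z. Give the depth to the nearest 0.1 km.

z ≈ 68.1 km

Each station gives a sphere (x−x_i)² + (y−y_i)² + z² = d_i² (stations at z=0).
Subtracting the K sphere from L and M: z² cancels, leaving linear equations in x and y:
360.0 x − 231.4 y = 24032.62
176.0 x − 445.0 y = -5208.80
Solving: x ≈ 99.602, y ≈ 51.098 km (keep extra digits for the depth step; rounded: 99.6, 51.1).
Then from the K sphere: z² = 216.46² − (x + 97.0)² − (y − 110.8)² with x = 99.602, y = 51.098, so z ≈ 68.105 ≈ 68.1 km.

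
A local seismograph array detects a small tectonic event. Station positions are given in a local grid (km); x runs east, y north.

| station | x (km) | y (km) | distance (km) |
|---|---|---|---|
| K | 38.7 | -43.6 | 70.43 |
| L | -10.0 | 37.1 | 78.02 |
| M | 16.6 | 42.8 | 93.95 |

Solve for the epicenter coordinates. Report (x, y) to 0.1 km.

(-31.5, -37.9)

Circle about each station: (x − 38.7)² + (y + 43.6)² = 70.43²; (x + 10.0)² + (y − 37.1)² = 78.02²; (x − 16.6)² + (y − 42.8)² = 93.95².
Subtracting the K equation from the L and M equations removes the quadratic terms:
-97.4 x + 161.4 y = -3048.98
-44.2 x + 172.8 y = -5157.47
Solving the 2×2 system: x ≈ -31.5, y ≈ -37.9 km.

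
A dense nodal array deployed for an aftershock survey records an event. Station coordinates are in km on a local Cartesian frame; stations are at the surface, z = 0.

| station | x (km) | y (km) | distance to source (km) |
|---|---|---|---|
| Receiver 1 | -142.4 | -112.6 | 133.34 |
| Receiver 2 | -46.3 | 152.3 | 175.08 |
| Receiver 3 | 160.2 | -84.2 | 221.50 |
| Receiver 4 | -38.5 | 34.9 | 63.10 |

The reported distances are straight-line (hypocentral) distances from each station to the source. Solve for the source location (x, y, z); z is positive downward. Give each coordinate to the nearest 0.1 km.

(-50.1, -20.5, 27.9)

Each station gives a sphere (x−x_i)² + (y−y_i)² + z² = d_i² (stations at z=0).
Subtracting the Receiver 1 sphere from Receiver 2 and Receiver 3: z² cancels, leaving linear equations in x and y:
192.2 x + 529.8 y = -20490.99
605.2 x + 56.8 y = -31485.53
Solving: x ≈ -50.101, y ≈ -20.501 km (keep extra digits for the depth step; rounded: -50.1, -20.5).
Then from the Receiver 1 sphere: z² = 133.34² − (x + 142.4)² − (y + 112.6)² with x = -50.101, y = -20.501, so z ≈ 27.897 ≈ 27.9 km.
Check against Receiver 4 (with the unrounded solution): distance 63.10 ≈ 63.10 km. ✓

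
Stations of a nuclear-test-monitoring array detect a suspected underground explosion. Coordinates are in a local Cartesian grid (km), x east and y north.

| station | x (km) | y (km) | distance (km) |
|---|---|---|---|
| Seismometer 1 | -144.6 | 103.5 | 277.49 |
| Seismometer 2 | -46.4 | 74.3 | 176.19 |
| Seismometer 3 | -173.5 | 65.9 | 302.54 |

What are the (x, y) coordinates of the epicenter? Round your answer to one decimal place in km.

x ≈ 128.9 km, y ≈ 56.6 km

Circle about each station: (x + 144.6)² + (y − 103.5)² = 277.49²; (x + 46.4)² + (y − 74.3)² = 176.19²; (x + 173.5)² + (y − 65.9)² = 302.54².
Subtracting pairs of circle equations eliminates x²+y² and gives linear equations (the radical axes):
196.4 x − 58.4 y = 22009.82
-57.8 x − 75.2 y = -11706.10
Solving the 2×2 system: x ≈ 128.9, y ≈ 56.6 km.
Check against Seismometer 1 (with the unrounded x, y): √((x + 144.6)²+(y − 103.5)²) = 277.49 ≈ 277.49 km. ✓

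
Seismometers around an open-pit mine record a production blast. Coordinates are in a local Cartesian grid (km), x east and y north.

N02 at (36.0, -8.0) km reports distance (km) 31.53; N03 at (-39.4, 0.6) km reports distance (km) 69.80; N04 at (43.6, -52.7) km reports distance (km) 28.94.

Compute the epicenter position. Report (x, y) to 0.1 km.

(20.4, -35.4)

Circle about each station: (x − 36.0)² + (y + 8.0)² = 31.53²; (x + 39.4)² + (y − 0.6)² = 69.80²; (x − 43.6)² + (y + 52.7)² = 28.94².
Subtracting the N02 equation from the N03 and N04 equations removes the quadratic terms:
-150.8 x + 17.2 y = -3685.18
15.2 x − 89.4 y = 3474.87
Solving the 2×2 system: x ≈ 20.4, y ≈ -35.4 km.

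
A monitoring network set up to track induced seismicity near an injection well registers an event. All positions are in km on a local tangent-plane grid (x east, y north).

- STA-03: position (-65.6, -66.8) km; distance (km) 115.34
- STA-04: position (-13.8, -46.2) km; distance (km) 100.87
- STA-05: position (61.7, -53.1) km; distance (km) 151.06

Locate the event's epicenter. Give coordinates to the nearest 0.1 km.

x ≈ -50.9 km, y ≈ 47.6 km

Circle about each station: (x + 65.6)² + (y + 66.8)² = 115.34²; (x + 13.8)² + (y + 46.2)² = 100.87²; (x − 61.7)² + (y + 53.1)² = 151.06².
Subtracting pairs of circle equations eliminates x²+y² and gives linear equations (the radical axes):
103.6 x + 41.2 y = -3312.16
254.6 x + 27.4 y = -11654.91
Solving the 2×2 system: x ≈ -50.9, y ≈ 47.6 km.
Check against STA-03 (with the unrounded x, y): √((x + 65.6)²+(y + 66.8)²) = 115.34 ≈ 115.34 km. ✓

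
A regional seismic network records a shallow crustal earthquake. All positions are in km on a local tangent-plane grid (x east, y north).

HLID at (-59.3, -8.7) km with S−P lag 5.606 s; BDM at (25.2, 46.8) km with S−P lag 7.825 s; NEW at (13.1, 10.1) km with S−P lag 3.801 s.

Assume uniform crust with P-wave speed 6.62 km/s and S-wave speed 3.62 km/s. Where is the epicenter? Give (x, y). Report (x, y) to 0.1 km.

(-15.2, -0.9)

Distance from S−P lag: d = Δt · v_P v_S / (v_P − v_S) = Δt · (6.62·3.62)/(6.62−3.62) ≈ 7.9881·Δt.
So d_HLID = 44.78, d_BDM = 62.51, d_NEW = 30.36 km.
Circle about each station: (x + 59.3)² + (y + 8.7)² = 44.78²; (x − 25.2)² + (y − 46.8)² = 62.51²; (x − 13.1)² + (y − 10.1)² = 30.36².
Subtracting the HLID equation from the BDM and NEW equations removes the quadratic terms:
169.0 x + 111.0 y = -2669.15
144.8 x + 37.6 y = -2235.04
Solving the 2×2 system: x ≈ -15.2, y ≈ -0.9 km.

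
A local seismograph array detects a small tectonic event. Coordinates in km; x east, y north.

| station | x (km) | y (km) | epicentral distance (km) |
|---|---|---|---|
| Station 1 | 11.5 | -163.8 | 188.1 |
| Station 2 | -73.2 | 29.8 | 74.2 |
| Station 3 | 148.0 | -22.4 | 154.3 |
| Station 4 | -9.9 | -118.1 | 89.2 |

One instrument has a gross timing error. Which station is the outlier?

Solve using three stations at a time. Using Station 1, Station 2, Station 3 (subtract circle equations pairwise → linear system) gives (x, y) ≈ (0.8, 24.0).
Distances from that point to each station vs reported:
  Station 1: calculated 188.1 vs reported 188.1 → residual 0.0 km
  Station 2: calculated 74.2 vs reported 74.2 → residual 0.0 km
  Station 3: calculated 154.3 vs reported 154.3 → residual 0.0 km
  Station 4: calculated 142.5 vs reported 89.2 → residual 53.3 km
Station 1, Station 2, Station 3 are mutually consistent (residuals ≈ 0); Station 4 is off by 53.3 km.

Station 4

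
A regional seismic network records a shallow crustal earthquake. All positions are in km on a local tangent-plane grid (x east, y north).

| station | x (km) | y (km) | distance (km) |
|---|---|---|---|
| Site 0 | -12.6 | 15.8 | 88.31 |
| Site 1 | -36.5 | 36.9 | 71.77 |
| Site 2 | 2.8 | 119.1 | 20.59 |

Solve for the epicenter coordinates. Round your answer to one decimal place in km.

Circle about each station: (x + 12.6)² + (y − 15.8)² = 88.31²; (x + 36.5)² + (y − 36.9)² = 71.77²; (x − 2.8)² + (y − 119.1)² = 20.59².
Subtracting the Site 0 equation from the Site 1 and Site 2 equations removes the quadratic terms:
-47.8 x + 42.2 y = 4933.18
30.8 x + 206.6 y = 21158.96
Solving the 2×2 system: x ≈ -11.3, y ≈ 104.1 km.
Check against Site 0 (with the unrounded x, y): √((x + 12.6)²+(y − 15.8)²) = 88.31 ≈ 88.31 km. ✓

-11.3 km east, 104.1 km north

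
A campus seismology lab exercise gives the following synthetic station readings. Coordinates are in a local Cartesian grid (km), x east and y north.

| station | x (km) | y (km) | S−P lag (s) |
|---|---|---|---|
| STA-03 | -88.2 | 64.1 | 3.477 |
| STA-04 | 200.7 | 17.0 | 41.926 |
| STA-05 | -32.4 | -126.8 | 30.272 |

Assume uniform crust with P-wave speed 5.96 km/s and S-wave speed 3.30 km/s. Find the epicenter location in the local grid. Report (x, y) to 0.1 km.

x ≈ -101.5 km, y ≈ 86.1 km

Distance from S−P lag: d = Δt · v_P v_S / (v_P − v_S) = Δt · (5.96·3.30)/(5.96−3.30) ≈ 7.3940·Δt.
So d_STA-03 = 25.71, d_STA-04 = 310.00, d_STA-05 = 223.83 km.
Circle about each station: (x + 88.2)² + (y − 64.1)² = 25.71²; (x − 200.7)² + (y − 17.0)² = 310.00²; (x + 32.4)² + (y + 126.8)² = 223.83².
Subtracting the STA-03 equation from the STA-04 and STA-05 equations removes the quadratic terms:
577.8 x − 94.2 y = -66757.56
111.6 x − 381.8 y = -44198.91
Solving the 2×2 system: x ≈ -101.5, y ≈ 86.1 km.
Check against STA-03 (with the unrounded x, y): √((x + 88.2)²+(y − 64.1)²) = 25.70 ≈ 25.71 km. ✓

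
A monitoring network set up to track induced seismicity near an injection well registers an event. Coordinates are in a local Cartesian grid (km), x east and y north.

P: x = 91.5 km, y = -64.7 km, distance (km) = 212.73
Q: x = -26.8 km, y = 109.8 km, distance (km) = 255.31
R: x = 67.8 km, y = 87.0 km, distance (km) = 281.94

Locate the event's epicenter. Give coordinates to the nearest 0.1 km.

Circle about each station: (x − 91.5)² + (y + 64.7)² = 212.73²; (x + 26.8)² + (y − 109.8)² = 255.31²; (x − 67.8)² + (y − 87.0)² = 281.94².
Subtracting pairs of circle equations eliminates x²+y² and gives linear equations (the radical axes):
-236.6 x + 349.0 y = -19713.20
-47.4 x + 303.4 y = -34628.61
Solving the 2×2 system: x ≈ -110.5, y ≈ -131.4 km.

x ≈ -110.5 km, y ≈ -131.4 km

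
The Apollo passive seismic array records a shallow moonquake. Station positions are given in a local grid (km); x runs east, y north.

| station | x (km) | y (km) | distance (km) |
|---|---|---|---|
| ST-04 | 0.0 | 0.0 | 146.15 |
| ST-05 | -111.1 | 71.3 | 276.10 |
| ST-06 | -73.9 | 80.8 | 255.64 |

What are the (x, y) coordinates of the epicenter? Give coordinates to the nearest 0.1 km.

Circle about each station: x² + y² = 146.15²; (x + 111.1)² + (y − 71.3)² = 276.10²; (x + 73.9)² + (y − 80.8)² = 255.64².
Subtracting pairs of circle equations eliminates x²+y² and gives linear equations (the radical axes):
-222.2 x + 142.6 y = -37444.49
-147.8 x + 161.6 y = -32002.14
Solving the 2×2 system: x ≈ 100.3, y ≈ -106.3 km.

(100.3, -106.3)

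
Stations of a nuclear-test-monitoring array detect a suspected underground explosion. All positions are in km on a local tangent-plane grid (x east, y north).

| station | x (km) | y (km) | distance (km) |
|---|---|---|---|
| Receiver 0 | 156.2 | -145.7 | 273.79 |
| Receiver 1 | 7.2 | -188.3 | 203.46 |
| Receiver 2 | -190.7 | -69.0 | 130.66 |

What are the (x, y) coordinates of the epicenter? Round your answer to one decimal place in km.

x ≈ -77.7 km, y ≈ -3.4 km

Circle about each station: (x − 156.2)² + (y + 145.7)² = 273.79²; (x − 7.2)² + (y + 188.3)² = 203.46²; (x + 190.7)² + (y + 69.0)² = 130.66².
Subtracting the Receiver 0 equation from the Receiver 1 and Receiver 2 equations removes the quadratic terms:
-298.0 x − 85.2 y = 23446.79
-693.8 x + 153.4 y = 53389.49
Solving the 2×2 system: x ≈ -77.7, y ≈ -3.4 km.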